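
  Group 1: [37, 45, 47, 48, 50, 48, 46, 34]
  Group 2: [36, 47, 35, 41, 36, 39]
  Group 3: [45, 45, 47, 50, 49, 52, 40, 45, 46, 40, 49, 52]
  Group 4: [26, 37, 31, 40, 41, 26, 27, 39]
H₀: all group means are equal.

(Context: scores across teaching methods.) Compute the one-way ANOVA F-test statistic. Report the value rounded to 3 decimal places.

test statistic = 11.739

Group means [44.38, 39.00, 46.67, 33.38], grand mean 41.647
SSB = Σnᵢ(x̄ᵢ−x̄)² = 951.348; SSW = ΣΣ(x−x̄ᵢ)² = 810.417
MSB = 951.348/3 = 317.1160; MSW = 810.417/30 = 27.0139
F = MSB/MSW = 11.7390
df = (3, 30)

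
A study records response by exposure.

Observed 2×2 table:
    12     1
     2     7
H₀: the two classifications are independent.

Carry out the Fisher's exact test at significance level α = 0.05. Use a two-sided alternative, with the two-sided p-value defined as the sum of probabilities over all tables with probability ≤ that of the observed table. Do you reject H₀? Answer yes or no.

reject H₀: yes

Margins: r₁=13, r₂=9, c₁=14, c₂=8, n=22
p_obs = C(13,12)·C(9,2)/C(22,14); sum pmf over tables with pmf ≤ p_obs
p-value (two-sided) = 0.00149
At α=0.05: p < α → reject H₀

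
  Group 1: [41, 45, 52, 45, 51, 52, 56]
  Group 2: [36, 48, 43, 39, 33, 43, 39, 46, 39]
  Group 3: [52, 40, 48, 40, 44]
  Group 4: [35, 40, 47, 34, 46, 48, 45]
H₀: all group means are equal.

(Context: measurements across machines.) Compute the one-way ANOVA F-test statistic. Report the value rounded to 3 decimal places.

test statistic = 3.532

Group means [48.86, 40.67, 44.80, 42.14], grand mean 43.821
SSB = Σnᵢ(x̄ᵢ−x̄)² = 291.593; SSW = ΣΣ(x−x̄ᵢ)² = 660.514
MSB = 291.593/3 = 97.1976; MSW = 660.514/24 = 27.5214
F = MSB/MSW = 3.5317
df = (3, 24)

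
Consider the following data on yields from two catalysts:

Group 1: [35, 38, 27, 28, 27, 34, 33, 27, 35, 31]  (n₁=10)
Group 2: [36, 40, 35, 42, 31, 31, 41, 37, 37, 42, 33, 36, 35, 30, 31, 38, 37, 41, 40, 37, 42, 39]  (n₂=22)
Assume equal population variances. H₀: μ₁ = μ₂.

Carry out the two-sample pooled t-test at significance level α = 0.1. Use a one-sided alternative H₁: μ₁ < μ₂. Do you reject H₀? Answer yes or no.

reject H₀: yes

x̄₁=31.500, s₁=4.062, n₁=10
x̄₂=36.864, s₂=3.858, n₂=22
s_p² = [9·4.062² + 21·3.858²]/30 = 15.3697
SE = √(s_p²·(1/10+1/22)) = 1.4952
t = (31.500−36.864)/1.4952 = -3.5873
df = 30
p-value (one-sided, H₁ less) = 0.00059
At α=0.1: p < α → reject H₀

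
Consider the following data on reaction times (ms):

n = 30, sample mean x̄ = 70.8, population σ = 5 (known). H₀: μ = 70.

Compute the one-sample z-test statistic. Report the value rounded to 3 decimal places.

SE = σ/√n = 5/√30 = 0.9129
z = (x̄−μ₀)/SE = (70.8−70)/0.9129 = 0.8764

test statistic = 0.876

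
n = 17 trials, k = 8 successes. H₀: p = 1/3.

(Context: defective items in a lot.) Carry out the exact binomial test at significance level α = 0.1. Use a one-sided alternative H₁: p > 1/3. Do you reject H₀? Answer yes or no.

reject H₀: no

Exact binomial: n=17, k=8, p₀=1/3=0.3333
P(X≥8) from Σ C(n,i)·p₀^i·(1−p₀)^(n−i)
p-value (one-sided, H₁ greater) = 0.17186
At α=0.1: p ≥ α → fail to reject H₀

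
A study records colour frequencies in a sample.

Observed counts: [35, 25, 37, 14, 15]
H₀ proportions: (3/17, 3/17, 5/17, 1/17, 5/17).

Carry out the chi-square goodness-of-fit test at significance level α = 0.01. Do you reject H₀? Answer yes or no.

n = 126; E_i = n·p_i = [22.24, 22.24, 37.06, 7.41, 37.06]
χ² = (35−22.24)²/22.24 + (25−22.24)²/22.24 + (37−37.06)²/37.06 + (14−7.41)²/7.41 + (15−37.06)²/37.06 = 26.6582
df = 4
p-value (upper-tail) = 0.00002
At α=0.01: p < α → reject H₀

reject H₀: yes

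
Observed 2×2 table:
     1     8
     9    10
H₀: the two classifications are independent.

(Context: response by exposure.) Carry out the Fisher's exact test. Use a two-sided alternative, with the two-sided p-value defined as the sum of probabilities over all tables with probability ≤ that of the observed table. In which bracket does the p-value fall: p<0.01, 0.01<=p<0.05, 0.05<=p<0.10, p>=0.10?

Margins: r₁=9, r₂=19, c₁=10, c₂=18, n=28
p_obs = C(9,1)·C(19,9)/C(28,10); sum pmf over tables with pmf ≤ p_obs
p-value (two-sided) = 0.09798
→ bracket: 0.05<=p<0.10

p-value bracket: 0.05<=p<0.10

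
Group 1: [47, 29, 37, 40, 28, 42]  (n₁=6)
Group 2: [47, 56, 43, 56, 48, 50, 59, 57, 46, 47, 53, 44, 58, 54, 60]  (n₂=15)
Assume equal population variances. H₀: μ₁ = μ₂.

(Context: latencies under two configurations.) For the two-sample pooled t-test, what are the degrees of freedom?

degrees of freedom = 19

df = n₁ + n₂ − 2 = 6 + 15 − 2 = 19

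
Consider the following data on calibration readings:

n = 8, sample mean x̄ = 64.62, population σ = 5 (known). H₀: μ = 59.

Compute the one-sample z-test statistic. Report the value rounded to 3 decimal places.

test statistic = 3.179

SE = σ/√n = 5/√8 = 1.7678
z = (x̄−μ₀)/SE = (64.62−59)/1.7678 = 3.1792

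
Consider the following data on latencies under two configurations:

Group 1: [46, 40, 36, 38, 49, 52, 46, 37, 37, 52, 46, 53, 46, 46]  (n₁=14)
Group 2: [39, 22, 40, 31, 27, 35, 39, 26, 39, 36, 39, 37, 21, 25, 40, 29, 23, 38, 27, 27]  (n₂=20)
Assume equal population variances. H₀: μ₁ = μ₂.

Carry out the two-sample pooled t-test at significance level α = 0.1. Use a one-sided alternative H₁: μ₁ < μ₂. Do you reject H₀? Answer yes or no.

reject H₀: no

x̄₁=44.571, s₁=5.971, n₁=14
x̄₂=32.000, s₂=6.813, n₂=20
s_p² = [13·5.971² + 19·6.813²]/32 = 42.0446
SE = √(s_p²·(1/14+1/20)) = 2.2595
t = (44.571−32.000)/2.2595 = 5.5638
df = 32
p-value (one-sided, H₁ less) = 1.00000
At α=0.1: p ≥ α → fail to reject H₀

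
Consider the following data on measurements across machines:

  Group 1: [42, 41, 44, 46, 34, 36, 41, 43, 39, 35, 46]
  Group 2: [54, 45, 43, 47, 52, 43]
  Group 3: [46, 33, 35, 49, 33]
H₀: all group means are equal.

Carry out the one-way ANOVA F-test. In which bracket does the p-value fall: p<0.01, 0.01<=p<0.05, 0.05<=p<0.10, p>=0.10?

Group means [40.64, 47.33, 39.20], grand mean 42.136
SSB = Σnᵢ(x̄ᵢ−x̄)² = 229.912; SSW = ΣΣ(x−x̄ᵢ)² = 522.679
MSB = 229.912/2 = 114.9561; MSW = 522.679/19 = 27.5094
F = MSB/MSW = 4.1788
df = (2, 19)
p-value (upper-tail) = 0.03133
→ bracket: 0.01<=p<0.05

p-value bracket: 0.01<=p<0.05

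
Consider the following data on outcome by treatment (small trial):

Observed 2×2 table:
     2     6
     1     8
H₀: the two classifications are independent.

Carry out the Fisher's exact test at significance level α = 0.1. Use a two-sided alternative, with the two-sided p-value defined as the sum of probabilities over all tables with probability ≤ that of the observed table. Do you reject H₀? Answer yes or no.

reject H₀: no

Margins: r₁=8, r₂=9, c₁=3, c₂=14, n=17
p_obs = C(8,2)·C(9,1)/C(17,3); sum pmf over tables with pmf ≤ p_obs
p-value (two-sided) = 0.57647
At α=0.1: p ≥ α → fail to reject H₀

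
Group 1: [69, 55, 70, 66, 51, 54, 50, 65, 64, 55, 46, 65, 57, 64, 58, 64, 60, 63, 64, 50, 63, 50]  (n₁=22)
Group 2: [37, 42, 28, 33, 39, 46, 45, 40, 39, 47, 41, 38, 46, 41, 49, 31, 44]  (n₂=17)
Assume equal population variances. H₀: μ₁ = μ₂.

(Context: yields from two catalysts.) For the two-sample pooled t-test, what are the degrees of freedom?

degrees of freedom = 37

df = n₁ + n₂ − 2 = 22 + 17 − 2 = 37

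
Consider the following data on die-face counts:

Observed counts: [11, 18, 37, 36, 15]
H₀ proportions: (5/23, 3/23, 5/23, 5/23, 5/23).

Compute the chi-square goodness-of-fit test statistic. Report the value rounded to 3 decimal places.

n = 117; E_i = n·p_i = [25.43, 15.26, 25.43, 25.43, 25.43]
χ² = (11−25.43)²/25.43 + (18−15.26)²/15.26 + (37−25.43)²/25.43 + (36−25.43)²/25.43 + (15−25.43)²/25.43 = 22.6120
df = 4

test statistic = 22.612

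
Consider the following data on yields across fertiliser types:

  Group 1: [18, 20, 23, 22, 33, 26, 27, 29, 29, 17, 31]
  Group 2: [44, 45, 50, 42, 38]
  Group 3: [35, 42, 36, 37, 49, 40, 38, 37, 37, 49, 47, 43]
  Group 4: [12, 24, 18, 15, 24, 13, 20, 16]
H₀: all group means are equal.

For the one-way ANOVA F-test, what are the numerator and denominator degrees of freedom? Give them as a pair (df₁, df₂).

degrees of freedom = [3, 32]

k = 4 groups, N = 36 total
df = (k−1, N−k) = (4−1, 36−4) = (3, 32)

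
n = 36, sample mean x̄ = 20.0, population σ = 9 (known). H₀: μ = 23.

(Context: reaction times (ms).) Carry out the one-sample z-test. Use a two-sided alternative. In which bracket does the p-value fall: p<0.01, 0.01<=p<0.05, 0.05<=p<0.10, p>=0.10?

p-value bracket: 0.01<=p<0.05

SE = σ/√n = 9/√36 = 1.5000
z = (x̄−μ₀)/SE = (20.0−23)/1.5000 = -2.0000
p-value (two-sided) = 0.04550
→ bracket: 0.01<=p<0.05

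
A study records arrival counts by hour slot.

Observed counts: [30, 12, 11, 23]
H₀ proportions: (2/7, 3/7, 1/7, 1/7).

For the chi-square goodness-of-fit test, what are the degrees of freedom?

df = k − 1 = 4 − 1 = 3

degrees of freedom = 3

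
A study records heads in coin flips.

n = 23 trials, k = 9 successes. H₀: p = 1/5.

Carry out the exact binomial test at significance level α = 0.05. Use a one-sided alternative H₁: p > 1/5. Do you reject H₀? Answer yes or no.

Exact binomial: n=23, k=9, p₀=1/5=0.2000
P(X≥9) from Σ C(n,i)·p₀^i·(1−p₀)^(n−i)
p-value (one-sided, H₁ greater) = 0.02734
At α=0.05: p < α → reject H₀

reject H₀: yes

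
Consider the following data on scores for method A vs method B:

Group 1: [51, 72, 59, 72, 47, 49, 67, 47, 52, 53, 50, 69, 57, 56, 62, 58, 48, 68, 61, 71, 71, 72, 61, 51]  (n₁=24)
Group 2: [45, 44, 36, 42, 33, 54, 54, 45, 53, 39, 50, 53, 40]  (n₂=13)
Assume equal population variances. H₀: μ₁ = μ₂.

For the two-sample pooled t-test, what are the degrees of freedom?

df = n₁ + n₂ − 2 = 24 + 13 − 2 = 35

degrees of freedom = 35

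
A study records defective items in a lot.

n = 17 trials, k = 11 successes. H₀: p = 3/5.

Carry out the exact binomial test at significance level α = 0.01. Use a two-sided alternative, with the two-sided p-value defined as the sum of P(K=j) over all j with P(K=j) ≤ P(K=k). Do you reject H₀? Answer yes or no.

Exact binomial: n=17, k=11, p₀=3/5=0.6000
P(X=j) = C(n,j)·p₀^j·(1−p₀)^(n−j); p = Σ P(X=j) over j with P(X=j) ≤ P(X=11)
p-value (two-sided) = 0.80733
At α=0.01: p ≥ α → fail to reject H₀

reject H₀: no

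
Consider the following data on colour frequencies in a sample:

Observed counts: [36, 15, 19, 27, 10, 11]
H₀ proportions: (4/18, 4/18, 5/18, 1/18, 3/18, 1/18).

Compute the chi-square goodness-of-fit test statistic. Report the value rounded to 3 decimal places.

test statistic = 85.764

n = 118; E_i = n·p_i = [26.22, 26.22, 32.78, 6.56, 19.67, 6.56]
χ² = (36−26.22)²/26.22 + (15−26.22)²/26.22 + (19−32.78)²/32.78 + (27−6.56)²/6.56 + (10−19.67)²/19.67 + (11−6.56)²/6.56 = 85.7636
df = 5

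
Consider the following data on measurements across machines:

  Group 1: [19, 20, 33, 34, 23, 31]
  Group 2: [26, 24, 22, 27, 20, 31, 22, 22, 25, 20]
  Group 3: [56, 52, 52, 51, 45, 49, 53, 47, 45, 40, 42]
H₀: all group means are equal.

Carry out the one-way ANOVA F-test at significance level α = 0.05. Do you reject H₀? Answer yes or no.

reject H₀: yes

Group means [26.67, 23.90, 48.36], grand mean 34.481
SSB = Σnᵢ(x̄ᵢ−x̄)² = 3605.962; SSW = ΣΣ(x−x̄ᵢ)² = 584.779
MSB = 3605.962/2 = 1802.9810; MSW = 584.779/24 = 24.3658
F = MSB/MSW = 73.9964
df = (2, 24)
p-value (upper-tail) = 0.00000
At α=0.05: p < α → reject H₀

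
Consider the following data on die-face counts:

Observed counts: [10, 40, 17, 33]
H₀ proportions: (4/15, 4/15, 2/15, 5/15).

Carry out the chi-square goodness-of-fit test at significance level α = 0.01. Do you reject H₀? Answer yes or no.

reject H₀: yes

n = 100; E_i = n·p_i = [26.67, 26.67, 13.33, 33.33]
χ² = (10−26.67)²/26.67 + (40−26.67)²/26.67 + (17−13.33)²/13.33 + (33−33.33)²/33.33 = 18.0950
df = 3
p-value (upper-tail) = 0.00042
At α=0.01: p < α → reject H₀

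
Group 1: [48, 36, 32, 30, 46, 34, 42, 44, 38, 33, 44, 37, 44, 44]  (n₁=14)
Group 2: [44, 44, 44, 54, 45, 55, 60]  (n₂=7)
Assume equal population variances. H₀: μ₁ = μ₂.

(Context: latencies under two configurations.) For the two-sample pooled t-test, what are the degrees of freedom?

df = n₁ + n₂ − 2 = 14 + 7 − 2 = 19

degrees of freedom = 19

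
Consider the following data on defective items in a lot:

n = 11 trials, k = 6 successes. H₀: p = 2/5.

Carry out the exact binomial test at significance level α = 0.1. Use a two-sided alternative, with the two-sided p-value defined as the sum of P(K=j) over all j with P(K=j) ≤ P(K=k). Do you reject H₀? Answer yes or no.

Exact binomial: n=11, k=6, p₀=2/5=0.4000
P(X=j) = C(n,j)·p₀^j·(1−p₀)^(n−j); p = Σ P(X=j) over j with P(X=j) ≤ P(X=6)
p-value (two-sided) = 0.36542
At α=0.1: p ≥ α → fail to reject H₀

reject H₀: no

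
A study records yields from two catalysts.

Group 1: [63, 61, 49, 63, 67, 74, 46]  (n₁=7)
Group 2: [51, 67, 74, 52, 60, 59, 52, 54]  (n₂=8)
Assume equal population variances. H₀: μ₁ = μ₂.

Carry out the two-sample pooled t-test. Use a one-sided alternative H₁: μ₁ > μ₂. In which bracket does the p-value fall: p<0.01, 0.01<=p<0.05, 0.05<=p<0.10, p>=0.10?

x̄₁=60.429, s₁=9.829, n₁=7
x̄₂=58.625, s₂=8.245, n₂=8
s_p² = [6·9.829² + 7·8.245²]/13 = 81.1992
SE = √(s_p²·(1/7+1/8)) = 4.6637
t = (60.429−58.625)/4.6637 = 0.3867
df = 13
p-value (one-sided, H₁ greater) = 0.35261
→ bracket: p>=0.10

p-value bracket: p>=0.10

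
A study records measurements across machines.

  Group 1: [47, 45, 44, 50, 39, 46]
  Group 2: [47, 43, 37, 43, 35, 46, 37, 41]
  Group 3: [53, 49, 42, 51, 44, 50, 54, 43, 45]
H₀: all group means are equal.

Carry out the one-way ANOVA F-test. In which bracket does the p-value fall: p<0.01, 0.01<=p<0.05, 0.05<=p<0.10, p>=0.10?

p-value bracket: 0.01<=p<0.05

Group means [45.17, 41.12, 47.89], grand mean 44.826
SSB = Σnᵢ(x̄ᵢ−x̄)² = 194.707; SSW = ΣΣ(x−x̄ᵢ)² = 364.597
MSB = 194.707/2 = 97.3536; MSW = 364.597/20 = 18.2299
F = MSB/MSW = 5.3403
df = (2, 20)
p-value (upper-tail) = 0.01386
→ bracket: 0.01<=p<0.05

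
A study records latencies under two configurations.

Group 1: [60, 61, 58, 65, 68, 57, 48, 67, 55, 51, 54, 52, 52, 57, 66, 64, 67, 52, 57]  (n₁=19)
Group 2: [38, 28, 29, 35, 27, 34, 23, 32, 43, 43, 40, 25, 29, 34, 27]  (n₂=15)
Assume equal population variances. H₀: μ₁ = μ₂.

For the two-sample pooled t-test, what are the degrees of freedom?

degrees of freedom = 32

df = n₁ + n₂ − 2 = 19 + 15 − 2 = 32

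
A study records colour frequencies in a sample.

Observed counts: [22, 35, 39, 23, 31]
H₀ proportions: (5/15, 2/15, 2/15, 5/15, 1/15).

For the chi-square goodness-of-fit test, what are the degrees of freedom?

degrees of freedom = 4

df = k − 1 = 5 − 1 = 4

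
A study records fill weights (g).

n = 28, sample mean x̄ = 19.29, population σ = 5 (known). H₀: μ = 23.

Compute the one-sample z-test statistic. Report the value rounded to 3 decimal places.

test statistic = -3.926

SE = σ/√n = 5/√28 = 0.9449
z = (x̄−μ₀)/SE = (19.29−23)/0.9449 = -3.9263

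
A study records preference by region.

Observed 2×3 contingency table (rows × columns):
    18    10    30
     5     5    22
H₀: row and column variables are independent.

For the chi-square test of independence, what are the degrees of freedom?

df = (r−1)(c−1) = (2−1)·(3−1) = 2

degrees of freedom = 2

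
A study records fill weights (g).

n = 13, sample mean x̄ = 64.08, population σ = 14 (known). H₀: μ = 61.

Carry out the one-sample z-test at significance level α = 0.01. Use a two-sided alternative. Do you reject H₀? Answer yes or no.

reject H₀: no

SE = σ/√n = 14/√13 = 3.8829
z = (x̄−μ₀)/SE = (64.08−61)/3.8829 = 0.7932
p-value (two-sided) = 0.42765
At α=0.01: p ≥ α → fail to reject H₀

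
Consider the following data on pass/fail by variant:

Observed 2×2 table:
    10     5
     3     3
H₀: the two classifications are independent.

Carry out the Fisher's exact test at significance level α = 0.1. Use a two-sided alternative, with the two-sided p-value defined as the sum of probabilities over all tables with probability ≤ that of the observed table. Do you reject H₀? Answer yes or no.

reject H₀: no

Margins: r₁=15, r₂=6, c₁=13, c₂=8, n=21
p_obs = C(15,10)·C(6,3)/C(21,13); sum pmf over tables with pmf ≤ p_obs
p-value (two-sided) = 0.63106
At α=0.1: p ≥ α → fail to reject H₀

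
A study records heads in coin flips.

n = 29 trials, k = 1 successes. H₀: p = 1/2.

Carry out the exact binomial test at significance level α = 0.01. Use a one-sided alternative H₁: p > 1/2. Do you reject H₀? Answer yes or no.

reject H₀: no

Exact binomial: n=29, k=1, p₀=1/2=0.5000
P(X≥1) from Σ C(n,i)·p₀^i·(1−p₀)^(n−i)
p-value (one-sided, H₁ greater) = 1.00000
At α=0.01: p ≥ α → fail to reject H₀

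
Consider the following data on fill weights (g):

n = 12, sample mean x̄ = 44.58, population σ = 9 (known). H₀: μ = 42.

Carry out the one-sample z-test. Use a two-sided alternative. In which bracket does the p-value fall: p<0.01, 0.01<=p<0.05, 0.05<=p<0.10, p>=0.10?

SE = σ/√n = 9/√12 = 2.5981
z = (x̄−μ₀)/SE = (44.58−42)/2.5981 = 0.9930
p-value (two-sided) = 0.32069
→ bracket: p>=0.10

p-value bracket: p>=0.10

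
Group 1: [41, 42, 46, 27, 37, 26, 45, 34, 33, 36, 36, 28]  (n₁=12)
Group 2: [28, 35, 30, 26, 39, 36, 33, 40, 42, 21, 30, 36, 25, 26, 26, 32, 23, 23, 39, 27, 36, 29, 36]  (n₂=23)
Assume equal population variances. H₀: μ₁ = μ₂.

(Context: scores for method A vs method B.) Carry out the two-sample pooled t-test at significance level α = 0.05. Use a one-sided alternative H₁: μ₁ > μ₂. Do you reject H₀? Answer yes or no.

x̄₁=35.917, s₁=6.748, n₁=12
x̄₂=31.217, s₂=6.105, n₂=23
s_p² = [11·6.748² + 22·6.105²]/33 = 40.0251
SE = √(s_p²·(1/12+1/23)) = 2.2529
t = (35.917−31.217)/2.2529 = 2.0859
df = 33
p-value (one-sided, H₁ greater) = 0.02240
At α=0.05: p < α → reject H₀

reject H₀: yes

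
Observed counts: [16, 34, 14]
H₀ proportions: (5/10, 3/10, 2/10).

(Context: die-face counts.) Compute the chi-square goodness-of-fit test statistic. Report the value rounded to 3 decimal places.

n = 64; E_i = n·p_i = [32.00, 19.20, 12.80]
χ² = (16−32.00)²/32.00 + (34−19.20)²/19.20 + (14−12.80)²/12.80 = 19.5208
df = 2

test statistic = 19.521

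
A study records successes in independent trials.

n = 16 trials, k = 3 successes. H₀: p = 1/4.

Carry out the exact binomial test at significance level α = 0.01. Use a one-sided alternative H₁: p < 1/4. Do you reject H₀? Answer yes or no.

reject H₀: no

Exact binomial: n=16, k=3, p₀=1/4=0.2500
P(X≤3) from Σ C(n,i)·p₀^i·(1−p₀)^(n−i)
p-value (one-sided, H₁ less) = 0.40499
At α=0.01: p ≥ α → fail to reject H₀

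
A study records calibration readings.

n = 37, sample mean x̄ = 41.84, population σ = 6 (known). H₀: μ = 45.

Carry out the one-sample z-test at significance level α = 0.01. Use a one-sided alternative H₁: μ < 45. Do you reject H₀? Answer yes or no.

SE = σ/√n = 6/√37 = 0.9864
z = (x̄−μ₀)/SE = (41.84−45)/0.9864 = -3.2036
p-value (one-sided, H₁ less) = 0.00068
At α=0.01: p < α → reject H₀

reject H₀: yes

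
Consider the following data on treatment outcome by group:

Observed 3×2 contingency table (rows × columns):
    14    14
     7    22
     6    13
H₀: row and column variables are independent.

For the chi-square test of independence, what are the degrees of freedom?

df = (r−1)(c−1) = (3−1)·(2−1) = 2

degrees of freedom = 2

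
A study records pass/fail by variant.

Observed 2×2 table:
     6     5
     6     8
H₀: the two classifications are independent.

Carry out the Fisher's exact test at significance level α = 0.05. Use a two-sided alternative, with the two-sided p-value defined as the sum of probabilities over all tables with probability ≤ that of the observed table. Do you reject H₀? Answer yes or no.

Margins: r₁=11, r₂=14, c₁=12, c₂=13, n=25
p_obs = C(11,6)·C(14,6)/C(25,12); sum pmf over tables with pmf ≤ p_obs
p-value (two-sided) = 0.69510
At α=0.05: p ≥ α → fail to reject H₀

reject H₀: no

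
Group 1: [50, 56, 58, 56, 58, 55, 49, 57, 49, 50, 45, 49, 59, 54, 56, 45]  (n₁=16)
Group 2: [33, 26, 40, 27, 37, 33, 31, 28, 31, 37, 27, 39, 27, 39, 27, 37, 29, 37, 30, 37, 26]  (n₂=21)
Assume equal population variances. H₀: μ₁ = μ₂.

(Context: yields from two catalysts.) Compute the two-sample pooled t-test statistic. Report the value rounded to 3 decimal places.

test statistic = 12.834

x̄₁=52.875, s₁=4.674, n₁=16
x̄₂=32.286, s₂=4.951, n₂=21
s_p² = [15·4.674² + 20·4.951²]/35 = 23.3724
SE = √(s_p²·(1/16+1/21)) = 1.6043
t = (52.875−32.286)/1.6043 = 12.8339
df = 35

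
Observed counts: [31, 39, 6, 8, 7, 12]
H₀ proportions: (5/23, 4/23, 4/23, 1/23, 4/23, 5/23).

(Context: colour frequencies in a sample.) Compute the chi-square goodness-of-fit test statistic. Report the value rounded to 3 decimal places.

n = 103; E_i = n·p_i = [22.39, 17.91, 17.91, 4.48, 17.91, 22.39]
χ² = (31−22.39)²/22.39 + (39−17.91)²/17.91 + (6−17.91)²/17.91 + (8−4.48)²/4.48 + (7−17.91)²/17.91 + (12−22.39)²/22.39 = 50.2961
df = 5

test statistic = 50.296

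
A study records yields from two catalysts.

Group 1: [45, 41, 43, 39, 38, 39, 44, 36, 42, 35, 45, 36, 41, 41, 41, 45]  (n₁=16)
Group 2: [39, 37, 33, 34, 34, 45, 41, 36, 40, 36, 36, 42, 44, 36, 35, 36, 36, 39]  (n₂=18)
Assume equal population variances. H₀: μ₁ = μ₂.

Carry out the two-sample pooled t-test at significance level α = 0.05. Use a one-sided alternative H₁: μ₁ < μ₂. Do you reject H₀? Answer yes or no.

reject H₀: no

x̄₁=40.688, s₁=3.301, n₁=16
x̄₂=37.722, s₂=3.478, n₂=18
s_p² = [15·3.301² + 17·3.478²]/32 = 11.5328
SE = √(s_p²·(1/16+1/18)) = 1.1668
t = (40.688−37.722)/1.1668 = 2.5413
df = 32
p-value (one-sided, H₁ less) = 0.99195
At α=0.05: p ≥ α → fail to reject H₀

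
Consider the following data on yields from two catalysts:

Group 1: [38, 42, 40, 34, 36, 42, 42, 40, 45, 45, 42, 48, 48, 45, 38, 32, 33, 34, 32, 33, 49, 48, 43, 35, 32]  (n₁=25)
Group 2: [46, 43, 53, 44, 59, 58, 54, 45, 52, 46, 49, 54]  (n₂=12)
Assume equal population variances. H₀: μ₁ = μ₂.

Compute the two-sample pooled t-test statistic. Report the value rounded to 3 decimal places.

test statistic = -5.250

x̄₁=39.840, s₁=5.713, n₁=25
x̄₂=50.250, s₂=5.496, n₂=12
s_p² = [24·5.713² + 11·5.496²]/35 = 31.8746
SE = √(s_p²·(1/25+1/12)) = 1.9827
t = (39.840−50.250)/1.9827 = -5.2504
df = 35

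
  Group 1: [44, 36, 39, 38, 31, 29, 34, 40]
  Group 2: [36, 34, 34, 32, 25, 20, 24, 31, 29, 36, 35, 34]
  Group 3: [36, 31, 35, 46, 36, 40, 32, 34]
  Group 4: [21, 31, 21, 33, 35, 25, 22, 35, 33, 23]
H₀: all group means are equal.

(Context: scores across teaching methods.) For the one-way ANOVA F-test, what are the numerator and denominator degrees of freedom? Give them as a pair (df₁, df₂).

k = 4 groups, N = 38 total
df = (k−1, N−k) = (4−1, 38−4) = (3, 34)

degrees of freedom = [3, 34]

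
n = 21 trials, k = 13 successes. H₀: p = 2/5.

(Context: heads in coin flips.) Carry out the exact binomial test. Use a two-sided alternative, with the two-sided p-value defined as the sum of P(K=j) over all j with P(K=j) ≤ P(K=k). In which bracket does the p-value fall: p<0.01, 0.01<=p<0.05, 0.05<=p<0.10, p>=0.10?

Exact binomial: n=21, k=13, p₀=2/5=0.4000
P(X=j) = C(n,j)·p₀^j·(1−p₀)^(n−j); p = Σ P(X=j) over j with P(X=j) ≤ P(X=13)
p-value (two-sided) = 0.04625
→ bracket: 0.01<=p<0.05

p-value bracket: 0.01<=p<0.05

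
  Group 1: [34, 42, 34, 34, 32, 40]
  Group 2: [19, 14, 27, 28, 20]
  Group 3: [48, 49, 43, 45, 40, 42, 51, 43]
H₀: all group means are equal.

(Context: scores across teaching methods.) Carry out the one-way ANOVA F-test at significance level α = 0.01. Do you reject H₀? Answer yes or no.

Group means [36.00, 21.60, 45.12], grand mean 36.053
SSB = Σnᵢ(x̄ᵢ−x̄)² = 1702.872; SSW = ΣΣ(x−x̄ᵢ)² = 320.075
MSB = 1702.872/2 = 851.4362; MSW = 320.075/16 = 20.0047
F = MSB/MSW = 42.5618
df = (2, 16)
p-value (upper-tail) = 0.00000
At α=0.01: p < α → reject H₀

reject H₀: yes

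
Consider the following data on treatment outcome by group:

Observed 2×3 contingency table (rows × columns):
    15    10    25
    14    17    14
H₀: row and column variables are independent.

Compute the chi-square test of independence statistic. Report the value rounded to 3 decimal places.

Row totals [50, 45], col totals [29, 27, 39], n=95
χ² = (15−15.26)²/15.26 + (10−14.21)²/14.21 + (25−20.53)²/20.53 + (14−13.74)²/13.74 + (17−12.79)²/12.79 + (14−18.47)²/18.47 = 4.7017
df = 2

test statistic = 4.702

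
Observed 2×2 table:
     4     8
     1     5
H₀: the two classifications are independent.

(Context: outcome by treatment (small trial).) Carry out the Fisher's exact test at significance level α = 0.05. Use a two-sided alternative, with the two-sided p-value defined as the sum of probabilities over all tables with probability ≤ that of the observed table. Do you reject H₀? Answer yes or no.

reject H₀: no

Margins: r₁=12, r₂=6, c₁=5, c₂=13, n=18
p_obs = C(12,4)·C(6,1)/C(18,5); sum pmf over tables with pmf ≤ p_obs
p-value (two-sided) = 0.61485
At α=0.05: p ≥ α → fail to reject H₀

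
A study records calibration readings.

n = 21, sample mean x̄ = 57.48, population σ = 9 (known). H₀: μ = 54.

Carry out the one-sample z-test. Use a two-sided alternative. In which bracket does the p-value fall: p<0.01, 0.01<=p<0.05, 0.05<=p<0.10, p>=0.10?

SE = σ/√n = 9/√21 = 1.9640
z = (x̄−μ₀)/SE = (57.48−54)/1.9640 = 1.7719
p-value (two-sided) = 0.07641
→ bracket: 0.05<=p<0.10

p-value bracket: 0.05<=p<0.10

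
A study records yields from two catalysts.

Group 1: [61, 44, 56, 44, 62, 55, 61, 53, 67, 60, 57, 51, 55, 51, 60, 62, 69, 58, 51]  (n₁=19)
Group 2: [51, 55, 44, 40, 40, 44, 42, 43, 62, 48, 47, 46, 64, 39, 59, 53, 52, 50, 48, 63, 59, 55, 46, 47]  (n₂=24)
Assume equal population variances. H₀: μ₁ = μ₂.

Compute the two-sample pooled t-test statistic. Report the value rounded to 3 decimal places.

test statistic = 3.089

x̄₁=56.684, s₁=6.725, n₁=19
x̄₂=49.875, s₂=7.514, n₂=24
s_p² = [18·6.725² + 23·7.514²]/41 = 51.5300
SE = √(s_p²·(1/19+1/24)) = 2.2044
t = (56.684−49.875)/2.2044 = 3.0890
df = 41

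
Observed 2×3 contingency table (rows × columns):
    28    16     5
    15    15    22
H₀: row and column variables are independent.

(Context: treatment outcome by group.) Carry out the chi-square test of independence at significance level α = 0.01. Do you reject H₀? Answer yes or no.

Row totals [49, 52], col totals [43, 31, 27], n=101
χ² = (28−20.86)²/20.86 + (16−15.04)²/15.04 + (5−13.10)²/13.10 + (15−22.14)²/22.14 + (15−15.96)²/15.96 + (22−13.90)²/13.90 = 14.5900
df = 2
p-value (upper-tail) = 0.00068
At α=0.01: p < α → reject H₀

reject H₀: yes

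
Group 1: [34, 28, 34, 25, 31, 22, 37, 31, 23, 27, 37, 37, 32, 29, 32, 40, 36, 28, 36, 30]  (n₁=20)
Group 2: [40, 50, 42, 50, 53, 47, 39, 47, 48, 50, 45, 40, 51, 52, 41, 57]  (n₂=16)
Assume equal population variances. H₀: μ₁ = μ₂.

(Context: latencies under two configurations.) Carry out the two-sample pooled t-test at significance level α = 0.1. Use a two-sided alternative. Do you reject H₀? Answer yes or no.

reject H₀: yes

x̄₁=31.450, s₁=5.000, n₁=20
x̄₂=47.000, s₂=5.367, n₂=16
s_p² = [19·5.000² + 15·5.367²]/34 = 26.6750
SE = √(s_p²·(1/20+1/16)) = 1.7323
t = (31.450−47.000)/1.7323 = -8.9764
df = 34
p-value (two-sided) = 0.00000
At α=0.1: p < α → reject H₀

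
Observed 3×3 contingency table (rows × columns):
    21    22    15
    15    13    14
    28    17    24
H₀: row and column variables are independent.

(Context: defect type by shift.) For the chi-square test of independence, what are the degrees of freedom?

df = (r−1)(c−1) = (3−1)·(3−1) = 4

degrees of freedom = 4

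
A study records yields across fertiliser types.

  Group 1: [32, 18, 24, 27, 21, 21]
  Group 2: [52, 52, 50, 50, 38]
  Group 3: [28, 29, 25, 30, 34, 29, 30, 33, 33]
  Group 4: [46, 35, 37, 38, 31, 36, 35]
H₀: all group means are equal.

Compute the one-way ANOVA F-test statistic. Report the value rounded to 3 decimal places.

Group means [23.83, 48.40, 30.11, 36.86], grand mean 33.852
SSB = Σnᵢ(x̄ᵢ−x̄)² = 1849.628; SSW = ΣΣ(x−x̄ᵢ)² = 457.779
MSB = 1849.628/3 = 616.5427; MSW = 457.779/23 = 19.9035
F = MSB/MSW = 30.9767
df = (3, 23)

test statistic = 30.977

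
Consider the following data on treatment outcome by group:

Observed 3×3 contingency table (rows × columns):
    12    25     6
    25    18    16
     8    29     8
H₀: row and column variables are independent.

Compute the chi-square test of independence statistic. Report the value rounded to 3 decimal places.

test statistic = 14.566

Row totals [43, 59, 45], col totals [45, 72, 30], n=147
χ² = (12−13.16)²/13.16 + (25−21.06)²/21.06 + (6−8.78)²/8.78 + (25−18.06)²/18.06 + (18−28.90)²/28.90 + (16−12.04)²/12.04 + (8−13.78)²/13.78 + (29−22.04)²/22.04 + (8−9.18)²/9.18 = 14.5659
df = 4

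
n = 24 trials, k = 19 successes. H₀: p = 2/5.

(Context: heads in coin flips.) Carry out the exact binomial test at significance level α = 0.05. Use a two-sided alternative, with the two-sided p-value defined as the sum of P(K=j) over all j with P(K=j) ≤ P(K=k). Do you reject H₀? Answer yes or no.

Exact binomial: n=24, k=19, p₀=2/5=0.4000
P(X=j) = C(n,j)·p₀^j·(1−p₀)^(n−j); p = Σ P(X=j) over j with P(X=j) ≤ P(X=19)
p-value (two-sided) = 0.00019
At α=0.05: p < α → reject H₀

reject H₀: yes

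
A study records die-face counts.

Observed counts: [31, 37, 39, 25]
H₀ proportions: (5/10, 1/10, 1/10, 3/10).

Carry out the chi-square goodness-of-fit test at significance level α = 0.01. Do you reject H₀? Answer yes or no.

reject H₀: yes

n = 132; E_i = n·p_i = [66.00, 13.20, 13.20, 39.60]
χ² = (31−66.00)²/66.00 + (37−13.20)²/13.20 + (39−13.20)²/13.20 + (25−39.60)²/39.60 = 117.2828
df = 3
p-value (upper-tail) = 0.00000
At α=0.01: p < α → reject H₀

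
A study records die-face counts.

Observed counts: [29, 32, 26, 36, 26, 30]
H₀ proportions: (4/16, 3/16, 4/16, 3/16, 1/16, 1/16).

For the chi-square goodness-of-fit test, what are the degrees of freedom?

degrees of freedom = 5

df = k − 1 = 6 − 1 = 5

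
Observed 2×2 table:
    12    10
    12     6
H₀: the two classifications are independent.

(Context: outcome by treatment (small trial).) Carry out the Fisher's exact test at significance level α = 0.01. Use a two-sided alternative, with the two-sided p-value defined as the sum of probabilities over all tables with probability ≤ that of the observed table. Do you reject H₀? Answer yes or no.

reject H₀: no

Margins: r₁=22, r₂=18, c₁=24, c₂=16, n=40
p_obs = C(22,12)·C(18,12)/C(40,24); sum pmf over tables with pmf ≤ p_obs
p-value (two-sided) = 0.52551
At α=0.01: p ≥ α → fail to reject H₀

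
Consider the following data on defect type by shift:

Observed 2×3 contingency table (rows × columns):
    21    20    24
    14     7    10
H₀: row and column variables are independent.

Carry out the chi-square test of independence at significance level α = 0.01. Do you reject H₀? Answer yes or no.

Row totals [65, 31], col totals [35, 27, 34], n=96
χ² = (21−23.70)²/23.70 + (20−18.28)²/18.28 + (24−23.02)²/23.02 + (14−11.30)²/11.30 + (7−8.72)²/8.72 + (10−10.98)²/10.98 = 1.5806
df = 2
p-value (upper-tail) = 0.45372
At α=0.01: p ≥ α → fail to reject H₀

reject H₀: no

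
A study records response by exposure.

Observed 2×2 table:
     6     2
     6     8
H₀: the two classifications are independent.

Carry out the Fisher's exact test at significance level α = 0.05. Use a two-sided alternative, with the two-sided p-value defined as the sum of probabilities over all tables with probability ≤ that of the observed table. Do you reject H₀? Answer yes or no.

Margins: r₁=8, r₂=14, c₁=12, c₂=10, n=22
p_obs = C(8,6)·C(14,6)/C(22,12); sum pmf over tables with pmf ≤ p_obs
p-value (two-sided) = 0.20433
At α=0.05: p ≥ α → fail to reject H₀

reject H₀: no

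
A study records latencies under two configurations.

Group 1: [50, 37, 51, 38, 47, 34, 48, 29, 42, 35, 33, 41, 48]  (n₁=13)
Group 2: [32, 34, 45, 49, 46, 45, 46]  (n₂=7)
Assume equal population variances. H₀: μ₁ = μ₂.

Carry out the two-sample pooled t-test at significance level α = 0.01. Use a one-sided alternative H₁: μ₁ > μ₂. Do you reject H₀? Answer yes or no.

x̄₁=41.000, s₁=7.269, n₁=13
x̄₂=42.429, s₂=6.604, n₂=7
s_p² = [12·7.269² + 6·6.604²]/18 = 49.7619
SE = √(s_p²·(1/13+1/7)) = 3.3071
t = (41.000−42.429)/3.3071 = -0.4320
df = 18
p-value (one-sided, H₁ greater) = 0.66456
At α=0.01: p ≥ α → fail to reject H₀

reject H₀: no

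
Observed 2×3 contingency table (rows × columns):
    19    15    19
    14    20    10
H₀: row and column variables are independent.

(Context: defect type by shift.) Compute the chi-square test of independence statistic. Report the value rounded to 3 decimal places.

Row totals [53, 44], col totals [33, 35, 29], n=97
χ² = (19−18.03)²/18.03 + (15−19.12)²/19.12 + (19−15.85)²/15.85 + (14−14.97)²/14.97 + (20−15.88)²/15.88 + (10−13.15)²/13.15 = 3.4597
df = 2

test statistic = 3.460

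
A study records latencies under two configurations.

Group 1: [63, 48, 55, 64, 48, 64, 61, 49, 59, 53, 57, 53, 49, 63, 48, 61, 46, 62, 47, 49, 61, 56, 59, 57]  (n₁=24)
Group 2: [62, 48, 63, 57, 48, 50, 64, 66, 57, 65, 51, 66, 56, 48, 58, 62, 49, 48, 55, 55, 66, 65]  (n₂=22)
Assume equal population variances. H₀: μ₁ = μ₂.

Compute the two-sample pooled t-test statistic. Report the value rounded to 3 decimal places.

test statistic = -0.896

x̄₁=55.500, s₁=6.221, n₁=24
x̄₂=57.227, s₂=6.859, n₂=22
s_p² = [23·6.221² + 21·6.859²]/44 = 42.6787
SE = √(s_p²·(1/24+1/22)) = 1.9283
t = (55.500−57.227)/1.9283 = -0.8958
df = 44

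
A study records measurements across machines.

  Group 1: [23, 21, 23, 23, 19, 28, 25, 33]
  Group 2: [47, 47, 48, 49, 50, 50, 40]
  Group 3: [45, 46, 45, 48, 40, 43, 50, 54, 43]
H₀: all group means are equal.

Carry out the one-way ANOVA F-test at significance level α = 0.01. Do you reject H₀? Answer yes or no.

reject H₀: yes

Group means [24.38, 47.29, 46.00], grand mean 39.167
SSB = Σnᵢ(x̄ᵢ−x̄)² = 2632.030; SSW = ΣΣ(x−x̄ᵢ)² = 345.304
MSB = 2632.030/2 = 1316.0149; MSW = 345.304/21 = 16.4430
F = MSB/MSW = 80.0348
df = (2, 21)
p-value (upper-tail) = 0.00000
At α=0.01: p < α → reject H₀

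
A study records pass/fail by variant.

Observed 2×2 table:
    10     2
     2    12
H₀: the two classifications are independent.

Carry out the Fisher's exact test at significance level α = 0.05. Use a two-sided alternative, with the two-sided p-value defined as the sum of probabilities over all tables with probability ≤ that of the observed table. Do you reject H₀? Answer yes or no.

Margins: r₁=12, r₂=14, c₁=12, c₂=14, n=26
p_obs = C(12,10)·C(14,2)/C(26,12); sum pmf over tables with pmf ≤ p_obs
p-value (two-sided) = 0.00110
At α=0.05: p < α → reject H₀

reject H₀: yes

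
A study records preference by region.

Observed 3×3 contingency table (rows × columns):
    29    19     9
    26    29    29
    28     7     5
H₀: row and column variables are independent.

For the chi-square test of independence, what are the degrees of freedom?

degrees of freedom = 4

df = (r−1)(c−1) = (3−1)·(3−1) = 4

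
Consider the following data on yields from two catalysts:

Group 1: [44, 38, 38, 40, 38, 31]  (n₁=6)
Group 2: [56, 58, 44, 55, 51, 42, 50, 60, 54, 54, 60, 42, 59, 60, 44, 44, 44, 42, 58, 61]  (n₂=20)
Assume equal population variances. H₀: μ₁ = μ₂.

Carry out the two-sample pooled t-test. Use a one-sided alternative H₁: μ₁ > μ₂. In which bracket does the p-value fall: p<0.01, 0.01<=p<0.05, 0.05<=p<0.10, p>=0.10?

x̄₁=38.167, s₁=4.215, n₁=6
x̄₂=51.900, s₂=7.210, n₂=20
s_p² = [5·4.215² + 19·7.210²]/24 = 44.8597
SE = √(s_p²·(1/6+1/20)) = 3.1176
t = (38.167−51.900)/3.1176 = -4.4051
df = 24
p-value (one-sided, H₁ greater) = 0.99991
→ bracket: p>=0.10

p-value bracket: p>=0.10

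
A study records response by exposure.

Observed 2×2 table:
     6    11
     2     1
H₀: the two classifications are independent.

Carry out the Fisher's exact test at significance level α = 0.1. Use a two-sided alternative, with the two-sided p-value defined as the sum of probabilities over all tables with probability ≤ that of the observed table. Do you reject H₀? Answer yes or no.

Margins: r₁=17, r₂=3, c₁=8, c₂=12, n=20
p_obs = C(17,6)·C(3,2)/C(20,8); sum pmf over tables with pmf ≤ p_obs
p-value (two-sided) = 0.53684
At α=0.1: p ≥ α → fail to reject H₀

reject H₀: no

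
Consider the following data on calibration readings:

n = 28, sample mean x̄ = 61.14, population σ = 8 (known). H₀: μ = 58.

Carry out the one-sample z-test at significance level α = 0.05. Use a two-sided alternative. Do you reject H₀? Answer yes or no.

SE = σ/√n = 8/√28 = 1.5119
z = (x̄−μ₀)/SE = (61.14−58)/1.5119 = 2.0769
p-value (two-sided) = 0.03781
At α=0.05: p < α → reject H₀

reject H₀: yes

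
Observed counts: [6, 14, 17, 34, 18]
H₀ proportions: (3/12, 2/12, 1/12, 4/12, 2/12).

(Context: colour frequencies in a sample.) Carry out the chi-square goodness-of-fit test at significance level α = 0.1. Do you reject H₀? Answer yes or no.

reject H₀: yes

n = 89; E_i = n·p_i = [22.25, 14.83, 7.42, 29.67, 14.83]
χ² = (6−22.25)²/22.25 + (14−14.83)²/14.83 + (17−7.42)²/7.42 + (34−29.67)²/29.67 + (18−14.83)²/14.83 = 25.6067
df = 4
p-value (upper-tail) = 0.00004
At α=0.1: p < α → reject H₀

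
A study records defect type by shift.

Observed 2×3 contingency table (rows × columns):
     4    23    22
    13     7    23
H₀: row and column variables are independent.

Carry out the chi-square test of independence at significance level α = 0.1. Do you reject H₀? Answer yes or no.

reject H₀: yes

Row totals [49, 43], col totals [17, 30, 45], n=92
χ² = (4−9.05)²/9.05 + (23−15.98)²/15.98 + (22−23.97)²/23.97 + (13−7.95)²/7.95 + (7−14.02)²/14.02 + (23−21.03)²/21.03 = 12.9842
df = 2
p-value (upper-tail) = 0.00152
At α=0.1: p < α → reject H₀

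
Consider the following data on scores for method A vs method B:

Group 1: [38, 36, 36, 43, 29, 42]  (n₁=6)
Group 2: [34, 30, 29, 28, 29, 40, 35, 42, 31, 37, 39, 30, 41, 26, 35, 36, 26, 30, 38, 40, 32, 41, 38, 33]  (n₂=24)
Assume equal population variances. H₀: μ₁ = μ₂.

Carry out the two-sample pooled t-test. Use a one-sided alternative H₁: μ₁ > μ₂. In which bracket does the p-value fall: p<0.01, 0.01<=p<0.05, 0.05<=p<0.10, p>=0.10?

p-value bracket: 0.05<=p<0.10

x̄₁=37.333, s₁=5.046, n₁=6
x̄₂=34.167, s₂=5.027, n₂=24
s_p² = [5·5.046² + 23·5.027²]/28 = 25.3095
SE = √(s_p²·(1/6+1/24)) = 2.2963
t = (37.333−34.167)/2.2963 = 1.3791
df = 28
p-value (one-sided, H₁ greater) = 0.08940
→ bracket: 0.05<=p<0.10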